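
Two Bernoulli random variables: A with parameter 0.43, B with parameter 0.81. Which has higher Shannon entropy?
A

For binary distributions, entropy is maximized at p=0.5 and decreases as p moves toward 0 or 1.

H(A) = H(0.43) = 0.9858 bits
H(B) = H(0.81) = 0.7015 bits

Distribution A (p=0.43) is closer to uniform (p=0.5), so it has higher entropy.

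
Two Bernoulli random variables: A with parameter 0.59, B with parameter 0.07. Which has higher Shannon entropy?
A

For binary distributions, entropy is maximized at p=0.5 and decreases as p moves toward 0 or 1.

H(A) = H(0.59) = 0.9765 bits
H(B) = H(0.07) = 0.3659 bits

Distribution A (p=0.59) is closer to uniform (p=0.5), so it has higher entropy.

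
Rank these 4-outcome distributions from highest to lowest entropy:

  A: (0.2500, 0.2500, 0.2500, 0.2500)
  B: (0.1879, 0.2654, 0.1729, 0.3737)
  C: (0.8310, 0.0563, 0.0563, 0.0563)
A > B > C

Key insight: Entropy is maximized by uniform distributions and minimized by concentrated distributions.

- Uniform distributions have maximum entropy log₂(4) = 2.0000 bits
- The more "peaked" or concentrated a distribution, the lower its entropy

Entropies:
  H(A) = 2.0000 bits
  H(B) = 1.9296 bits
  H(C) = 0.9233 bits

Ranking: A > B > C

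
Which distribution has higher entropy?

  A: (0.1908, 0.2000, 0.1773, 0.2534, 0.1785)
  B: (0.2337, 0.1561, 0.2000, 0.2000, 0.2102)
B

Both distributions are close to uniform, making this a harder comparison.

H(A) = 2.3085 bits
H(B) = 2.3101 bits

The distribution closer to uniform has higher entropy.
Answer: B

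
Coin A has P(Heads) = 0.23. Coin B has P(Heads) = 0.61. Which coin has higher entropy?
B

For binary distributions, entropy is maximized at p=0.5 and decreases as p moves toward 0 or 1.

H(A) = H(0.23) = 0.7780 bits
H(B) = H(0.61) = 0.9648 bits

Distribution B (p=0.61) is closer to uniform (p=0.5), so it has higher entropy.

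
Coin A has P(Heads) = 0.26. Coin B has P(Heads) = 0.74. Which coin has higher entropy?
Equal

For binary distributions, entropy is maximized at p=0.5 and decreases as p moves toward 0 or 1.

H(A) = H(0.26) = 0.8267 bits
H(B) = H(0.74) = 0.8267 bits

Both distributions are equally far from uniform (|0.26-0.5| = |0.74-0.5|), so they have the same entropy.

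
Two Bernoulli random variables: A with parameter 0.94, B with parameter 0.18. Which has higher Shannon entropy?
B

For binary distributions, entropy is maximized at p=0.5 and decreases as p moves toward 0 or 1.

H(A) = H(0.94) = 0.3274 bits
H(B) = H(0.18) = 0.6801 bits

Distribution B (p=0.18) is closer to uniform (p=0.5), so it has higher entropy.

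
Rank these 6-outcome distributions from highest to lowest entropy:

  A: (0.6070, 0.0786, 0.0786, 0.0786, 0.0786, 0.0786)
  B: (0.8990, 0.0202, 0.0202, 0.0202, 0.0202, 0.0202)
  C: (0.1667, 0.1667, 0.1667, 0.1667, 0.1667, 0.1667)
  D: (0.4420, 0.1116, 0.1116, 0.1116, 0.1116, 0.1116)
C > D > A > B

Key insight: Entropy is maximized by uniform distributions and minimized by concentrated distributions.

Entropies:
  H(A) = 1.8792 bits
  H(B) = 0.7067 bits
  H(C) = 2.5850 bits
  H(D) = 2.2859 bits

Ranking: C > D > A > B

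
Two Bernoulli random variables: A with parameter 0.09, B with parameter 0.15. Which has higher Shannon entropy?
B

For binary distributions, entropy is maximized at p=0.5 and decreases as p moves toward 0 or 1.

H(A) = H(0.09) = 0.4365 bits
H(B) = H(0.15) = 0.6098 bits

Distribution B (p=0.15) is closer to uniform (p=0.5), so it has higher entropy.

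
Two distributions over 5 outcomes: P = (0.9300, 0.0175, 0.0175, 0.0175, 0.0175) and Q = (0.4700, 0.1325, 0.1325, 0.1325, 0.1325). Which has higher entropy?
Q

P is highly concentrated on one outcome (93%), making it nearly deterministic. Q spreads its mass more evenly (max 47%). The more spread-out distribution has higher entropy: H(P) ≈ 0.506 bits, H(Q) ≈ 2.057 bits.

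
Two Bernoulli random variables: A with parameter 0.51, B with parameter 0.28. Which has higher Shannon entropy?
A

For binary distributions, entropy is maximized at p=0.5 and decreases as p moves toward 0 or 1.

H(A) = H(0.51) = 0.9997 bits
H(B) = H(0.28) = 0.8555 bits

Distribution A (p=0.51) is closer to uniform (p=0.5), so it has higher entropy.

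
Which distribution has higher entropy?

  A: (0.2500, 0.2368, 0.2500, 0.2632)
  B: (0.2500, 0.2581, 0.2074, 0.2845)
A

Both distributions are close to uniform, making this a harder comparison.

H(A) = 1.9990 bits
H(B) = 1.9910 bits

The distribution closer to uniform has higher entropy.
Answer: A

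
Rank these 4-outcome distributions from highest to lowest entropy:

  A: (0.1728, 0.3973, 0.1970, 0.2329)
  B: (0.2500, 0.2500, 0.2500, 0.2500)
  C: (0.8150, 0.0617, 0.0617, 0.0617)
B > A > C

Key insight: Entropy is maximized by uniform distributions and minimized by concentrated distributions.

- Uniform distributions have maximum entropy log₂(4) = 2.0000 bits
- The more "peaked" or concentrated a distribution, the lower its entropy

Entropies:
  H(A) = 1.9180 bits
  H(B) = 2.0000 bits
  H(C) = 0.9841 bits

Ranking: B > A > C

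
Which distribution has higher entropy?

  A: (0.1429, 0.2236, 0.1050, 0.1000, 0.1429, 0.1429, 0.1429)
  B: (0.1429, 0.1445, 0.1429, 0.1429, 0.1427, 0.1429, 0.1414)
B

Both distributions are close to uniform, making this a harder comparison.

H(A) = 2.7610 bits
H(B) = 2.8073 bits

The distribution closer to uniform has higher entropy.
Answer: B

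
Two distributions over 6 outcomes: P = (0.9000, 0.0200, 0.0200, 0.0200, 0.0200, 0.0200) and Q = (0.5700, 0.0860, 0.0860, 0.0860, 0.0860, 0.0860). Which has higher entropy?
Q

P is highly concentrated on one outcome (90%), making it nearly deterministic. Q spreads its mass more evenly (max 57%). The more spread-out distribution has higher entropy: H(P) ≈ 0.701 bits, H(Q) ≈ 1.984 bits.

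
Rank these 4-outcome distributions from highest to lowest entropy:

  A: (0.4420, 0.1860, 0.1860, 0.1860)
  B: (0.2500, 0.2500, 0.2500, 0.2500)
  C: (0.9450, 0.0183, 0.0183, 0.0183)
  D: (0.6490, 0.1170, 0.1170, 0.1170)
B > A > D > C

Key insight: Entropy is maximized by uniform distributions and minimized by concentrated distributions.

Entropies:
  H(A) = 1.8747 bits
  H(B) = 2.0000 bits
  H(C) = 0.3944 bits
  H(D) = 1.4913 bits

Ranking: B > A > D > C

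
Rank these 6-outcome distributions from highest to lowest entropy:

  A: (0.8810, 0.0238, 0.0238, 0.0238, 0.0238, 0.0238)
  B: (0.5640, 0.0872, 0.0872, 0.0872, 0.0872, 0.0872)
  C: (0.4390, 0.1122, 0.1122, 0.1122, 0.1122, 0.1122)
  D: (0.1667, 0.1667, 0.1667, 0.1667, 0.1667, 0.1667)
D > C > B > A

Key insight: Entropy is maximized by uniform distributions and minimized by concentrated distributions.

Entropies:
  H(A) = 0.8028 bits
  H(B) = 2.0005 bits
  H(C) = 2.2918 bits
  H(D) = 2.5850 bits

Ranking: D > C > B > A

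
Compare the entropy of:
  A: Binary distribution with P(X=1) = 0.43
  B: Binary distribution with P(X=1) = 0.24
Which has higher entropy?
A

For binary distributions, entropy is maximized at p=0.5 and decreases as p moves toward 0 or 1.

H(A) = H(0.43) = 0.9858 bits
H(B) = H(0.24) = 0.7950 bits

Distribution A (p=0.43) is closer to uniform (p=0.5), so it has higher entropy.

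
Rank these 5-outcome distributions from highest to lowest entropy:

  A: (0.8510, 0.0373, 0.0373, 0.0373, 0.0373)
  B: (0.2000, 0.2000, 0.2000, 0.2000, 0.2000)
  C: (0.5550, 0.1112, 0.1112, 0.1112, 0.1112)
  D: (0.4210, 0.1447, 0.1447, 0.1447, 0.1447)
B > D > C > A

Key insight: Entropy is maximized by uniform distributions and minimized by concentrated distributions.

Entropies:
  H(A) = 0.9053 bits
  H(B) = 2.3219 bits
  H(C) = 1.8813 bits
  H(D) = 2.1399 bits

Ranking: B > D > C > A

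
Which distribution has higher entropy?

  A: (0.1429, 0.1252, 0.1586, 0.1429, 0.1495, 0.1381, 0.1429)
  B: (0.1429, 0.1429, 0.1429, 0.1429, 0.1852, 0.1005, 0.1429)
A

Both distributions are close to uniform, making this a harder comparison.

H(A) = 2.8042 bits
H(B) = 2.7890 bits

The distribution closer to uniform has higher entropy.
Answer: A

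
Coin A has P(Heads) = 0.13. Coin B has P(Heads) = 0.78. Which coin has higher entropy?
B

For binary distributions, entropy is maximized at p=0.5 and decreases as p moves toward 0 or 1.

H(A) = H(0.13) = 0.5574 bits
H(B) = H(0.78) = 0.7602 bits

Distribution B (p=0.78) is closer to uniform (p=0.5), so it has higher entropy.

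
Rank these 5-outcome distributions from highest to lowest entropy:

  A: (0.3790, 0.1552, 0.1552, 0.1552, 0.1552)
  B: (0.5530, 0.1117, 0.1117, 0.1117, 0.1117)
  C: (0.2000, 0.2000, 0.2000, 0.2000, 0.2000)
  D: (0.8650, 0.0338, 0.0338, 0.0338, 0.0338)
C > A > B > D

Key insight: Entropy is maximized by uniform distributions and minimized by concentrated distributions.

Entropies:
  H(A) = 2.1993 bits
  H(B) = 1.8859 bits
  H(C) = 2.3219 bits
  H(D) = 0.8410 bits

Ranking: C > A > B > D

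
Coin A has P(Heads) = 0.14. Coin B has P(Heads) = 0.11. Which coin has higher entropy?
A

For binary distributions, entropy is maximized at p=0.5 and decreases as p moves toward 0 or 1.

H(A) = H(0.14) = 0.5842 bits
H(B) = H(0.11) = 0.4999 bits

Distribution A (p=0.14) is closer to uniform (p=0.5), so it has higher entropy.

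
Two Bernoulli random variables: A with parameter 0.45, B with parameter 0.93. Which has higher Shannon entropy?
A

For binary distributions, entropy is maximized at p=0.5 and decreases as p moves toward 0 or 1.

H(A) = H(0.45) = 0.9928 bits
H(B) = H(0.93) = 0.3659 bits

Distribution A (p=0.45) is closer to uniform (p=0.5), so it has higher entropy.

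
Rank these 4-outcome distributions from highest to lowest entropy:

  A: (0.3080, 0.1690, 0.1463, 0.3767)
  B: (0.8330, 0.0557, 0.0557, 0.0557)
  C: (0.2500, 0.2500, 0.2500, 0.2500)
C > A > B

Key insight: Entropy is maximized by uniform distributions and minimized by concentrated distributions.

- Uniform distributions have maximum entropy log₂(4) = 2.0000 bits
- The more "peaked" or concentrated a distribution, the lower its entropy

Entropies:
  H(A) = 1.8930 bits
  H(B) = 0.9155 bits
  H(C) = 2.0000 bits

Ranking: C > A > B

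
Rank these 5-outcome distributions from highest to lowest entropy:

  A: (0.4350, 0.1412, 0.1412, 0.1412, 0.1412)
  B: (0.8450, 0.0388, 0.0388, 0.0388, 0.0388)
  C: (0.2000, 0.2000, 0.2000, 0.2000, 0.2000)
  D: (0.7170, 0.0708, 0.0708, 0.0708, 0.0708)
C > A > D > B

Key insight: Entropy is maximized by uniform distributions and minimized by concentrated distributions.

Entropies:
  H(A) = 2.1178 bits
  H(B) = 0.9322 bits
  H(C) = 2.3219 bits
  H(D) = 1.4255 bits

Ranking: C > A > D > B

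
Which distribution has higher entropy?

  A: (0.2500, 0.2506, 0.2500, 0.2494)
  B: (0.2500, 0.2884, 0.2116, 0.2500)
A

Both distributions are close to uniform, making this a harder comparison.

H(A) = 2.0000 bits
H(B) = 1.9914 bits

The distribution closer to uniform has higher entropy.
Answer: A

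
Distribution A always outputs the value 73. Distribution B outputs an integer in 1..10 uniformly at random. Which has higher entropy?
B

A is deterministic, so H(A) = 0. B is uniform over 10 outcomes, so H(B) = log₂(10) = 3.322 bits. Any distribution with genuine randomness has higher entropy than a deterministic one.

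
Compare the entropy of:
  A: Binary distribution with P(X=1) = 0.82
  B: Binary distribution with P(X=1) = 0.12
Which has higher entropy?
A

For binary distributions, entropy is maximized at p=0.5 and decreases as p moves toward 0 or 1.

H(A) = H(0.82) = 0.6801 bits
H(B) = H(0.12) = 0.5294 bits

Distribution A (p=0.82) is closer to uniform (p=0.5), so it has higher entropy.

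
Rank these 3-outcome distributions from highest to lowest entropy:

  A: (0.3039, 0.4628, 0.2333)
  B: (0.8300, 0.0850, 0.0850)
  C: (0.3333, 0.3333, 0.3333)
C > A > B

Key insight: Entropy is maximized by uniform distributions and minimized by concentrated distributions.

- Uniform distributions have maximum entropy log₂(3) = 1.5850 bits
- The more "peaked" or concentrated a distribution, the lower its entropy

Entropies:
  H(A) = 1.5265 bits
  H(B) = 0.8277 bits
  H(C) = 1.5850 bits

Ranking: C > A > B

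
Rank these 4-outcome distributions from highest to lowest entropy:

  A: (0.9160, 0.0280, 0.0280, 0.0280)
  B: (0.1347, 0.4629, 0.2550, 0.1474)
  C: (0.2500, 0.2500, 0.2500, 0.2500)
C > B > A

Key insight: Entropy is maximized by uniform distributions and minimized by concentrated distributions.

- Uniform distributions have maximum entropy log₂(4) = 2.0000 bits
- The more "peaked" or concentrated a distribution, the lower its entropy

Entropies:
  H(A) = 0.5493 bits
  H(B) = 1.8138 bits
  H(C) = 2.0000 bits

Ranking: C > B > A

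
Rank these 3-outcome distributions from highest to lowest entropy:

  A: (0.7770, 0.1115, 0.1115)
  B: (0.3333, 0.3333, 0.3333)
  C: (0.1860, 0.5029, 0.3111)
B > C > A

Key insight: Entropy is maximized by uniform distributions and minimized by concentrated distributions.

- Uniform distributions have maximum entropy log₂(3) = 1.5850 bits
- The more "peaked" or concentrated a distribution, the lower its entropy

Entropies:
  H(A) = 0.9886 bits
  H(B) = 1.5850 bits
  H(C) = 1.4742 bits

Ranking: B > C > A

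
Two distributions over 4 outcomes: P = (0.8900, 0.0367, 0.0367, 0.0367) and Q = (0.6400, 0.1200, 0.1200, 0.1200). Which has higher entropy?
Q

P is highly concentrated on one outcome (89%), making it nearly deterministic. Q spreads its mass more evenly (max 64%). The more spread-out distribution has higher entropy: H(P) ≈ 0.674 bits, H(Q) ≈ 1.513 bits.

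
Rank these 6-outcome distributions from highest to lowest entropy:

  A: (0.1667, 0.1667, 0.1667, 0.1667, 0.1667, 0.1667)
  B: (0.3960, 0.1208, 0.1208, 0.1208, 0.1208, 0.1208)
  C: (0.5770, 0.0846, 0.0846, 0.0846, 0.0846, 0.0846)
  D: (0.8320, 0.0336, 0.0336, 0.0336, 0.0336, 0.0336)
A > B > C > D

Key insight: Entropy is maximized by uniform distributions and minimized by concentrated distributions.

Entropies:
  H(A) = 2.5850 bits
  H(B) = 2.3710 bits
  H(C) = 1.9650 bits
  H(D) = 1.0432 bits

Ranking: A > B > C > D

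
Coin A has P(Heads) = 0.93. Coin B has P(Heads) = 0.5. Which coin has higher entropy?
B

For binary distributions, entropy is maximized at p=0.5 and decreases as p moves toward 0 or 1.

H(A) = H(0.93) = 0.3659 bits
H(B) = H(0.5) = 1.0000 bits

Distribution B (p=0.5) is closer to uniform (p=0.5), so it has higher entropy.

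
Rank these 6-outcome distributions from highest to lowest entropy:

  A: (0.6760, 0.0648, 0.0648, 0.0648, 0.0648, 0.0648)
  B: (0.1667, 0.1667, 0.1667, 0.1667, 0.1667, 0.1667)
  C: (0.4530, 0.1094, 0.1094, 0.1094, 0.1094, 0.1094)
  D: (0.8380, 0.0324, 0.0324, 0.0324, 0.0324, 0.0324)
B > C > A > D

Key insight: Entropy is maximized by uniform distributions and minimized by concentrated distributions.

Entropies:
  H(A) = 1.6610 bits
  H(B) = 2.5850 bits
  H(C) = 2.2637 bits
  H(D) = 1.0152 bits

Ranking: B > C > A > D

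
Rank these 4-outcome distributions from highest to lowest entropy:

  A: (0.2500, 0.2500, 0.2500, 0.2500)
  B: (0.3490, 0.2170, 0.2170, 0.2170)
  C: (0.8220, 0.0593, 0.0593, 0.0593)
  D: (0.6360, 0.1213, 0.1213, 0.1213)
A > B > D > C

Key insight: Entropy is maximized by uniform distributions and minimized by concentrated distributions.

Entropies:
  H(A) = 2.0000 bits
  H(B) = 1.9650 bits
  H(C) = 0.9578 bits
  H(D) = 1.5229 bits

Ranking: A > B > D > C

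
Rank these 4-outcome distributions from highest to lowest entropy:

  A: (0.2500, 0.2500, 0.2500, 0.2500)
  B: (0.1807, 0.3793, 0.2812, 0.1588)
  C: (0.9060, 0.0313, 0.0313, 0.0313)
A > B > C

Key insight: Entropy is maximized by uniform distributions and minimized by concentrated distributions.

- Uniform distributions have maximum entropy log₂(4) = 2.0000 bits
- The more "peaked" or concentrated a distribution, the lower its entropy

Entropies:
  H(A) = 2.0000 bits
  H(B) = 1.9127 bits
  H(C) = 0.5987 bits

Ranking: A > B > C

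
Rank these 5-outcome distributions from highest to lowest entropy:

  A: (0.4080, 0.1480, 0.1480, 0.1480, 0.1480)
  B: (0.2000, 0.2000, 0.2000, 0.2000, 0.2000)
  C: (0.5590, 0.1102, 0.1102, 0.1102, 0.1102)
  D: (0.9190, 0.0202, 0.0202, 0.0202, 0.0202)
B > A > C > D

Key insight: Entropy is maximized by uniform distributions and minimized by concentrated distributions.

Entropies:
  H(A) = 2.1594 bits
  H(B) = 2.3219 bits
  H(C) = 1.8719 bits
  H(D) = 0.5677 bits

Ranking: B > A > C > D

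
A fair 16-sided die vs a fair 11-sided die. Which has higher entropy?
16-sided die

Both are uniform distributions; for uniform over n outcomes, H = log₂(n). H(16-sided) = log₂(16) = 4.000 bits and H(11-sided) = log₂(11) = 3.459 bits. More outcomes in a uniform distribution means higher entropy.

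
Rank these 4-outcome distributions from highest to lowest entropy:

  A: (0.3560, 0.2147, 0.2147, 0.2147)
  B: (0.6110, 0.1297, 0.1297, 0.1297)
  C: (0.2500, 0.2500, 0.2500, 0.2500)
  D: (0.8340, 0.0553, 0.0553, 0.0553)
C > A > B > D

Key insight: Entropy is maximized by uniform distributions and minimized by concentrated distributions.

Entropies:
  H(A) = 1.9600 bits
  H(B) = 1.5807 bits
  H(C) = 2.0000 bits
  H(D) = 0.9116 bits

Ranking: C > A > B > D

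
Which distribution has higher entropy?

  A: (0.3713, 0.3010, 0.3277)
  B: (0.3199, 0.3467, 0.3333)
B

Both distributions are close to uniform, making this a harder comparison.

H(A) = 1.5795 bits
H(B) = 1.5842 bits

The distribution closer to uniform has higher entropy.
Answer: B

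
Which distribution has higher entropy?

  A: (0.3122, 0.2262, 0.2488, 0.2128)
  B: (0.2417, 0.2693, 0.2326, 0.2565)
B

Both distributions are close to uniform, making this a harder comparison.

H(A) = 1.9837 bits
H(B) = 1.9977 bits

The distribution closer to uniform has higher entropy.
Answer: B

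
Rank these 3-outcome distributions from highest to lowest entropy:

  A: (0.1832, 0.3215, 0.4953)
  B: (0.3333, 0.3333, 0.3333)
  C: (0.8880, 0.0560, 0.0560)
B > A > C

Key insight: Entropy is maximized by uniform distributions and minimized by concentrated distributions.

- Uniform distributions have maximum entropy log₂(3) = 1.5850 bits
- The more "peaked" or concentrated a distribution, the lower its entropy

Entropies:
  H(A) = 1.4769 bits
  H(B) = 1.5850 bits
  H(C) = 0.6179 bits

Ranking: B > A > C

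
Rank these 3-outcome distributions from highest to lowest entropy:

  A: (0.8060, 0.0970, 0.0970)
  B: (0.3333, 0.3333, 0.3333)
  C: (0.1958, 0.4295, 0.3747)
B > C > A

Key insight: Entropy is maximized by uniform distributions and minimized by concentrated distributions.

- Uniform distributions have maximum entropy log₂(3) = 1.5850 bits
- The more "peaked" or concentrated a distribution, the lower its entropy

Entropies:
  H(A) = 0.9038 bits
  H(B) = 1.5850 bits
  H(C) = 1.5150 bits

Ranking: B > C > A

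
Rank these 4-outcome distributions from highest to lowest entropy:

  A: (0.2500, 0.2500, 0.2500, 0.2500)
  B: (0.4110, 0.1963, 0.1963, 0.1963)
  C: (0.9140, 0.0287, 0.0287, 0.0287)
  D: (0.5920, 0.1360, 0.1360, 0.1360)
A > B > D > C

Key insight: Entropy is maximized by uniform distributions and minimized by concentrated distributions.

Entropies:
  H(A) = 2.0000 bits
  H(B) = 1.9106 bits
  H(C) = 0.5593 bits
  H(D) = 1.6221 bits

Ranking: A > B > D > C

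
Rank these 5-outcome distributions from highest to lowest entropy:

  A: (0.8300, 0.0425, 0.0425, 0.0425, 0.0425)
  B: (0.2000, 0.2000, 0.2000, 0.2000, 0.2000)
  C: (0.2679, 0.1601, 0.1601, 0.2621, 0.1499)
B > C > A

Key insight: Entropy is maximized by uniform distributions and minimized by concentrated distributions.

- Uniform distributions have maximum entropy log₂(5) = 2.3219 bits
- The more "peaked" or concentrated a distribution, the lower its entropy

Entropies:
  H(A) = 0.9977 bits
  H(B) = 2.3219 bits
  H(C) = 2.2720 bits

Ranking: B > C > A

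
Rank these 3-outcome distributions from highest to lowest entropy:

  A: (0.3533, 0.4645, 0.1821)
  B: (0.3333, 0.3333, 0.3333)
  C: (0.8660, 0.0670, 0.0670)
B > A > C

Key insight: Entropy is maximized by uniform distributions and minimized by concentrated distributions.

- Uniform distributions have maximum entropy log₂(3) = 1.5850 bits
- The more "peaked" or concentrated a distribution, the lower its entropy

Entropies:
  H(A) = 1.4916 bits
  H(B) = 1.5850 bits
  H(C) = 0.7023 bits

Ranking: B > A > C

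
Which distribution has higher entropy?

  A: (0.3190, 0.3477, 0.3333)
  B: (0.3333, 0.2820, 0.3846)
A

Both distributions are close to uniform, making this a harder comparison.

H(A) = 1.5841 bits
H(B) = 1.5735 bits

The distribution closer to uniform has higher entropy.
Answer: A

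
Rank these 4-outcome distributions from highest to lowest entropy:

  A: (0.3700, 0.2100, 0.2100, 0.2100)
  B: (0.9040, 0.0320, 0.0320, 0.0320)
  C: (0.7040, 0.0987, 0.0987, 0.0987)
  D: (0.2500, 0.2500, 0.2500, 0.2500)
D > A > C > B

Key insight: Entropy is maximized by uniform distributions and minimized by concentrated distributions.

Entropies:
  H(A) = 1.9492 bits
  H(B) = 0.6083 bits
  H(C) = 1.3455 bits
  H(D) = 2.0000 bits

Ranking: D > A > C > B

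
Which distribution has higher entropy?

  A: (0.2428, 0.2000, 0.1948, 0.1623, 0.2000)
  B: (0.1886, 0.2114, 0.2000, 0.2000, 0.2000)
B

Both distributions are close to uniform, making this a harder comparison.

H(A) = 2.3102 bits
H(B) = 2.3210 bits

The distribution closer to uniform has higher entropy.
Answer: B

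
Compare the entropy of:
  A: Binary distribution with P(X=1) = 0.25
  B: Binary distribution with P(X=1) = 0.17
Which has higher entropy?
A

For binary distributions, entropy is maximized at p=0.5 and decreases as p moves toward 0 or 1.

H(A) = H(0.25) = 0.8113 bits
H(B) = H(0.17) = 0.6577 bits

Distribution A (p=0.25) is closer to uniform (p=0.5), so it has higher entropy.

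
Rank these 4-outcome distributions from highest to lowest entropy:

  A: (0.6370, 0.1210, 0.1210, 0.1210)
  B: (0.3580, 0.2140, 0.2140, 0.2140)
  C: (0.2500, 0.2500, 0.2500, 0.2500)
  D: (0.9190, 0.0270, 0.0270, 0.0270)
C > B > A > D

Key insight: Entropy is maximized by uniform distributions and minimized by concentrated distributions.

Entropies:
  H(A) = 1.5205 bits
  H(B) = 1.9586 bits
  H(C) = 2.0000 bits
  H(D) = 0.5341 bits

Ranking: C > B > A > D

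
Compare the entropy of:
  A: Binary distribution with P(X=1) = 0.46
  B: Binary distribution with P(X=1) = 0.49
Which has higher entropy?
B

For binary distributions, entropy is maximized at p=0.5 and decreases as p moves toward 0 or 1.

H(A) = H(0.46) = 0.9954 bits
H(B) = H(0.49) = 0.9997 bits

Distribution B (p=0.49) is closer to uniform (p=0.5), so it has higher entropy.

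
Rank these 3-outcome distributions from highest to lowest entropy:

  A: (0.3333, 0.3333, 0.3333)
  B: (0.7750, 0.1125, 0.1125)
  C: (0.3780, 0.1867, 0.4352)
A > C > B

Key insight: Entropy is maximized by uniform distributions and minimized by concentrated distributions.

- Uniform distributions have maximum entropy log₂(3) = 1.5850 bits
- The more "peaked" or concentrated a distribution, the lower its entropy

Entropies:
  H(A) = 1.5850 bits
  H(B) = 0.9942 bits
  H(C) = 1.5049 bits

Ranking: A > C > B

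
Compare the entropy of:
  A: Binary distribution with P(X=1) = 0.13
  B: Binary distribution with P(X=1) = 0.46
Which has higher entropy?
B

For binary distributions, entropy is maximized at p=0.5 and decreases as p moves toward 0 or 1.

H(A) = H(0.13) = 0.5574 bits
H(B) = H(0.46) = 0.9954 bits

Distribution B (p=0.46) is closer to uniform (p=0.5), so it has higher entropy.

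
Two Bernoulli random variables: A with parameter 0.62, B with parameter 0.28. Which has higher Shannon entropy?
A

For binary distributions, entropy is maximized at p=0.5 and decreases as p moves toward 0 or 1.

H(A) = H(0.62) = 0.9580 bits
H(B) = H(0.28) = 0.8555 bits

Distribution A (p=0.62) is closer to uniform (p=0.5), so it has higher entropy.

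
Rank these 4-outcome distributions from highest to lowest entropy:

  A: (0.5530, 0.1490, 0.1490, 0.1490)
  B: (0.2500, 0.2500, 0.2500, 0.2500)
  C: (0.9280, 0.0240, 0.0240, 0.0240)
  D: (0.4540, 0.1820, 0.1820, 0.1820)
B > D > A > C

Key insight: Entropy is maximized by uniform distributions and minimized by concentrated distributions.

Entropies:
  H(A) = 1.7004 bits
  H(B) = 2.0000 bits
  H(C) = 0.4875 bits
  H(D) = 1.8593 bits

Ranking: B > D > A > C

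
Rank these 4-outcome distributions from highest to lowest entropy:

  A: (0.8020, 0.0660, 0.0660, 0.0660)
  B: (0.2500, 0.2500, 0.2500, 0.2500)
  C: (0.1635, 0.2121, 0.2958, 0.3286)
B > C > A

Key insight: Entropy is maximized by uniform distributions and minimized by concentrated distributions.

- Uniform distributions have maximum entropy log₂(4) = 2.0000 bits
- The more "peaked" or concentrated a distribution, the lower its entropy

Entropies:
  H(A) = 1.0317 bits
  H(B) = 2.0000 bits
  H(C) = 1.9490 bits

Ranking: B > C > A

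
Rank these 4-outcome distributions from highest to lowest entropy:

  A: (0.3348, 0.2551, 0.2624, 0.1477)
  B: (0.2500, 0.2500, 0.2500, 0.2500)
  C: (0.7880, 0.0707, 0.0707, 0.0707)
B > A > C

Key insight: Entropy is maximized by uniform distributions and minimized by concentrated distributions.

- Uniform distributions have maximum entropy log₂(4) = 2.0000 bits
- The more "peaked" or concentrated a distribution, the lower its entropy

Entropies:
  H(A) = 1.9453 bits
  H(B) = 2.0000 bits
  H(C) = 1.0813 bits

Ranking: B > A > C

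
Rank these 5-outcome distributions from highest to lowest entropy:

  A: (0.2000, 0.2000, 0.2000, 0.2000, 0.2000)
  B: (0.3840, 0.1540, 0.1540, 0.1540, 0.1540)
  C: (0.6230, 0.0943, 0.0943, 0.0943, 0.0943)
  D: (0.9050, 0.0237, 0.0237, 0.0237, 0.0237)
A > B > C > D

Key insight: Entropy is maximized by uniform distributions and minimized by concentrated distributions.

Entropies:
  H(A) = 2.3219 bits
  H(B) = 2.1928 bits
  H(C) = 1.7099 bits
  H(D) = 0.6429 bits

Ranking: A > B > C > D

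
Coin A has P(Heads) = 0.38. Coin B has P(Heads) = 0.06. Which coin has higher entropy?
A

For binary distributions, entropy is maximized at p=0.5 and decreases as p moves toward 0 or 1.

H(A) = H(0.38) = 0.9580 bits
H(B) = H(0.06) = 0.3274 bits

Distribution A (p=0.38) is closer to uniform (p=0.5), so it has higher entropy.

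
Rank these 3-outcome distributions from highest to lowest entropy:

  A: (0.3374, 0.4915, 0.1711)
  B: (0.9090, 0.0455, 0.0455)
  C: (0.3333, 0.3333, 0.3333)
C > A > B

Key insight: Entropy is maximized by uniform distributions and minimized by concentrated distributions.

- Uniform distributions have maximum entropy log₂(3) = 1.5850 bits
- The more "peaked" or concentrated a distribution, the lower its entropy

Entropies:
  H(A) = 1.4683 bits
  H(B) = 0.5308 bits
  H(C) = 1.5850 bits

Ranking: C > A > B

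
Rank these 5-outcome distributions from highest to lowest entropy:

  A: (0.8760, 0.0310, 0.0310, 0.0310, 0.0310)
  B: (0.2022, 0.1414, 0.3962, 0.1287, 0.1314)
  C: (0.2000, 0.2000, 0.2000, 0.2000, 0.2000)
C > B > A

Key insight: Entropy is maximized by uniform distributions and minimized by concentrated distributions.

- Uniform distributions have maximum entropy log₂(5) = 2.3219 bits
- The more "peaked" or concentrated a distribution, the lower its entropy

Entropies:
  H(A) = 0.7888 bits
  H(B) = 2.1600 bits
  H(C) = 2.3219 bits

Ranking: C > B > A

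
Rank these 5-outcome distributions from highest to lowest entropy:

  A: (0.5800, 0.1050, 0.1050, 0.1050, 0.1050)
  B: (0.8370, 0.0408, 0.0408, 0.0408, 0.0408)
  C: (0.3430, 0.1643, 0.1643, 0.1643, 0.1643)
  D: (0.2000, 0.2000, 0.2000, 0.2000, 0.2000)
D > C > A > B

Key insight: Entropy is maximized by uniform distributions and minimized by concentrated distributions.

Entropies:
  H(A) = 1.8215 bits
  H(B) = 0.9674 bits
  H(C) = 2.2417 bits
  H(D) = 2.3219 bits

Ranking: D > C > A > B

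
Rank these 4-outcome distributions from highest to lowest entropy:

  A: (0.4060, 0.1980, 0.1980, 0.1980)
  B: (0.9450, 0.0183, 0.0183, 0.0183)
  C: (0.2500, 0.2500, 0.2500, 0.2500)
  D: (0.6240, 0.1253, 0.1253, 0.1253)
C > A > D > B

Key insight: Entropy is maximized by uniform distributions and minimized by concentrated distributions.

Entropies:
  H(A) = 1.9158 bits
  H(B) = 0.3944 bits
  H(C) = 2.0000 bits
  H(D) = 1.5511 bits

Ranking: C > A > D > B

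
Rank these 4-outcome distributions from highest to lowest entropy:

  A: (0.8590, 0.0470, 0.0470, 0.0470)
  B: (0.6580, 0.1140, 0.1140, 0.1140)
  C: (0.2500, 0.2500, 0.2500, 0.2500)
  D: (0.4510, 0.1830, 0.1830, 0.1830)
C > D > B > A

Key insight: Entropy is maximized by uniform distributions and minimized by concentrated distributions.

Entropies:
  H(A) = 0.8103 bits
  H(B) = 1.4688 bits
  H(C) = 2.0000 bits
  H(D) = 1.8632 bits

Ranking: C > D > B > A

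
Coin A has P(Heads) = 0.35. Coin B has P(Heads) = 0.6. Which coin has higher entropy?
B

For binary distributions, entropy is maximized at p=0.5 and decreases as p moves toward 0 or 1.

H(A) = H(0.35) = 0.9341 bits
H(B) = H(0.6) = 0.9710 bits

Distribution B (p=0.6) is closer to uniform (p=0.5), so it has higher entropy.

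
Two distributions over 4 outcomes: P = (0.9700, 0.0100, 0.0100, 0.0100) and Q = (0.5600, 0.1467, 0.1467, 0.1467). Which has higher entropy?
Q

P is highly concentrated on one outcome (97%), making it nearly deterministic. Q spreads its mass more evenly (max 56%). The more spread-out distribution has higher entropy: H(P) ≈ 0.242 bits, H(Q) ≈ 1.687 bits.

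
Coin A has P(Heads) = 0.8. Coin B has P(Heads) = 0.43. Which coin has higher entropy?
B

For binary distributions, entropy is maximized at p=0.5 and decreases as p moves toward 0 or 1.

H(A) = H(0.8) = 0.7219 bits
H(B) = H(0.43) = 0.9858 bits

Distribution B (p=0.43) is closer to uniform (p=0.5), so it has higher entropy.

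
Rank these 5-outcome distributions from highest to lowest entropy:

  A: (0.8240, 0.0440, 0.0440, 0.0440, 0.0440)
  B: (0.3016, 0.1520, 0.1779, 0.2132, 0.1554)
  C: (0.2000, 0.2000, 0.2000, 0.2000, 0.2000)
C > B > A

Key insight: Entropy is maximized by uniform distributions and minimized by concentrated distributions.

- Uniform distributions have maximum entropy log₂(5) = 2.3219 bits
- The more "peaked" or concentrated a distribution, the lower its entropy

Entropies:
  H(A) = 1.0232 bits
  H(B) = 2.2705 bits
  H(C) = 2.3219 bits

Ranking: C > B > A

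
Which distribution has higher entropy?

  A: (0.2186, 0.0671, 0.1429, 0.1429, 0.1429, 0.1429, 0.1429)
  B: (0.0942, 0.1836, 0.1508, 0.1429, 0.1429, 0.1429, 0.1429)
B

Both distributions are close to uniform, making this a harder comparison.

H(A) = 2.7463 bits
H(B) = 2.7858 bits

The distribution closer to uniform has higher entropy.
Answer: B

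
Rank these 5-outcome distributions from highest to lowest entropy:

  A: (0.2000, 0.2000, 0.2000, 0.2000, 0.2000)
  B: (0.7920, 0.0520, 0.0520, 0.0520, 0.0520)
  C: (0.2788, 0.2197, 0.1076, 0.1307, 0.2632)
A > C > B

Key insight: Entropy is maximized by uniform distributions and minimized by concentrated distributions.

- Uniform distributions have maximum entropy log₂(5) = 2.3219 bits
- The more "peaked" or concentrated a distribution, the lower its entropy

Entropies:
  H(A) = 2.3219 bits
  H(B) = 1.1536 bits
  H(C) = 2.2308 bits

Ranking: A > C > B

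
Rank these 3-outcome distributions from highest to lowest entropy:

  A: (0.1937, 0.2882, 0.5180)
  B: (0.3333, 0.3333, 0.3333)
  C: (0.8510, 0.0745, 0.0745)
B > A > C

Key insight: Entropy is maximized by uniform distributions and minimized by concentrated distributions.

- Uniform distributions have maximum entropy log₂(3) = 1.5850 bits
- The more "peaked" or concentrated a distribution, the lower its entropy

Entropies:
  H(A) = 1.4676 bits
  H(B) = 1.5850 bits
  H(C) = 0.7563 bits

Ranking: B > A > C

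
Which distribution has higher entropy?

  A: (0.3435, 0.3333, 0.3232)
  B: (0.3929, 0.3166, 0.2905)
A

Both distributions are close to uniform, making this a harder comparison.

H(A) = 1.5845 bits
H(B) = 1.5729 bits

The distribution closer to uniform has higher entropy.
Answer: A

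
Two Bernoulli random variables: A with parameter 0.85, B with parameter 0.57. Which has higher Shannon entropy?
B

For binary distributions, entropy is maximized at p=0.5 and decreases as p moves toward 0 or 1.

H(A) = H(0.85) = 0.6098 bits
H(B) = H(0.57) = 0.9858 bits

Distribution B (p=0.57) is closer to uniform (p=0.5), so it has higher entropy.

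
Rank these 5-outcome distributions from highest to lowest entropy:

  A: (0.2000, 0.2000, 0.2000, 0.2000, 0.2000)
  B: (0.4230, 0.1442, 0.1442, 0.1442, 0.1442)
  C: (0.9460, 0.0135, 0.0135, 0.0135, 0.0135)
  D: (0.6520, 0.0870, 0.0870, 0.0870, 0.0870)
A > B > D > C

Key insight: Entropy is maximized by uniform distributions and minimized by concentrated distributions.

Entropies:
  H(A) = 2.3219 bits
  H(B) = 2.1368 bits
  H(C) = 0.4112 bits
  H(D) = 1.6283 bits

Ranking: A > B > D > C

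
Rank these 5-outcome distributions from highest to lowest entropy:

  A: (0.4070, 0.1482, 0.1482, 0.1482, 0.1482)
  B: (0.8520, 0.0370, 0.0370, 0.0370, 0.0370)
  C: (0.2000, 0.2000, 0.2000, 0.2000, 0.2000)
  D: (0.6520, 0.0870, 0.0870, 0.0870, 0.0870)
C > A > D > B

Key insight: Entropy is maximized by uniform distributions and minimized by concentrated distributions.

Entropies:
  H(A) = 2.1609 bits
  H(B) = 0.9008 bits
  H(C) = 2.3219 bits
  H(D) = 1.6283 bits

Ranking: C > A > D > B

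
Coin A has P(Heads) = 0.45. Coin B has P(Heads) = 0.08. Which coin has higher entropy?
A

For binary distributions, entropy is maximized at p=0.5 and decreases as p moves toward 0 or 1.

H(A) = H(0.45) = 0.9928 bits
H(B) = H(0.08) = 0.4022 bits

Distribution A (p=0.45) is closer to uniform (p=0.5), so it has higher entropy.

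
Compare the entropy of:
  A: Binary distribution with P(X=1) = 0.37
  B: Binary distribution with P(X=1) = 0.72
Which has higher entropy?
A

For binary distributions, entropy is maximized at p=0.5 and decreases as p moves toward 0 or 1.

H(A) = H(0.37) = 0.9507 bits
H(B) = H(0.72) = 0.8555 bits

Distribution A (p=0.37) is closer to uniform (p=0.5), so it has higher entropy.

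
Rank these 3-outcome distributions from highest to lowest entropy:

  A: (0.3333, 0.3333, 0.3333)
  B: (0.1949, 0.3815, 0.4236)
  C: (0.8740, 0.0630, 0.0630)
A > B > C

Key insight: Entropy is maximized by uniform distributions and minimized by concentrated distributions.

- Uniform distributions have maximum entropy log₂(3) = 1.5850 bits
- The more "peaked" or concentrated a distribution, the lower its entropy

Entropies:
  H(A) = 1.5850 bits
  H(B) = 1.5151 bits
  H(C) = 0.6724 bits

Ranking: A > B > C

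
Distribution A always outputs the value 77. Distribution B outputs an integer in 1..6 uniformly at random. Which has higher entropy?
B

A is deterministic, so H(A) = 0. B is uniform over 6 outcomes, so H(B) = log₂(6) = 2.585 bits. Any distribution with genuine randomness has higher entropy than a deterministic one.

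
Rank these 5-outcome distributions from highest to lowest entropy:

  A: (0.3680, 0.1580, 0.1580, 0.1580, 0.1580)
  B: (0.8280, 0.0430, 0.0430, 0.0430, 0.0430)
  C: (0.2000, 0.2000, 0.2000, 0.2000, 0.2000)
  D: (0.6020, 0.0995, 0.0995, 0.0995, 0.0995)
C > A > D > B

Key insight: Entropy is maximized by uniform distributions and minimized by concentrated distributions.

Entropies:
  H(A) = 2.2131 bits
  H(B) = 1.0063 bits
  H(C) = 2.3219 bits
  H(D) = 1.7658 bits

Ranking: C > A > D > B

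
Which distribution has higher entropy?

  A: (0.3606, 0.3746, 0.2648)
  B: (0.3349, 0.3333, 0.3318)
B

Both distributions are close to uniform, making this a harder comparison.

H(A) = 1.5689 bits
H(B) = 1.5850 bits

The distribution closer to uniform has higher entropy.
Answer: B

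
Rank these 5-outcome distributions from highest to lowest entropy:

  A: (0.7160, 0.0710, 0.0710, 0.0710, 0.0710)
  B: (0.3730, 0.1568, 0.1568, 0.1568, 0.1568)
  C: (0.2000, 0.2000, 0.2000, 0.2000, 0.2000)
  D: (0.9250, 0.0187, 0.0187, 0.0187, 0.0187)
C > B > A > D

Key insight: Entropy is maximized by uniform distributions and minimized by concentrated distributions.

Entropies:
  H(A) = 1.4288 bits
  H(B) = 2.2069 bits
  H(C) = 2.3219 bits
  H(D) = 0.5343 bits

Ranking: C > B > A > D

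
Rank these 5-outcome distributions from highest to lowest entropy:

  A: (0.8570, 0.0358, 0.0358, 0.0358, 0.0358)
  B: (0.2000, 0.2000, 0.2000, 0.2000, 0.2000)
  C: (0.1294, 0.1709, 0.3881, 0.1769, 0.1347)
B > C > A

Key insight: Entropy is maximized by uniform distributions and minimized by concentrated distributions.

- Uniform distributions have maximum entropy log₂(5) = 2.3219 bits
- The more "peaked" or concentrated a distribution, the lower its entropy

Entropies:
  H(A) = 0.8780 bits
  H(B) = 2.3219 bits
  H(C) = 2.1790 bits

Ranking: B > C > A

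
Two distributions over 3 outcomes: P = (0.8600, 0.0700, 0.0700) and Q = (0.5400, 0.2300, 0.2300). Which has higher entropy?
Q

P is highly concentrated on one outcome (86%), making it nearly deterministic. Q spreads its mass more evenly (max 54%). The more spread-out distribution has higher entropy: H(P) ≈ 0.724 bits, H(Q) ≈ 1.455 bits.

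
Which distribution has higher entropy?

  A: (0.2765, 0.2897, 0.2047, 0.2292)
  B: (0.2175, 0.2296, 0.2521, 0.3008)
B

Both distributions are close to uniform, making this a harder comparison.

H(A) = 1.9861 bits
H(B) = 1.9886 bits

The distribution closer to uniform has higher entropy.
Answer: B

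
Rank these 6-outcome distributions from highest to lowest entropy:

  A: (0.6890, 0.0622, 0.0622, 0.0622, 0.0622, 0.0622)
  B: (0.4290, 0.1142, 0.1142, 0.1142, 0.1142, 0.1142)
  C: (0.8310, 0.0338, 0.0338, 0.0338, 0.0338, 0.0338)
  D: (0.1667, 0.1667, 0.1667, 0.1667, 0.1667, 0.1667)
D > B > A > C

Key insight: Entropy is maximized by uniform distributions and minimized by concentrated distributions.

Entropies:
  H(A) = 1.6164 bits
  H(B) = 2.3112 bits
  H(C) = 1.0478 bits
  H(D) = 2.5850 bits

Ranking: D > B > A > C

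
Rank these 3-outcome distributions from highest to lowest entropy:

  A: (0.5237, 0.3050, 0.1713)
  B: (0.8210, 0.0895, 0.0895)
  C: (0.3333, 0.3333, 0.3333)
C > A > B

Key insight: Entropy is maximized by uniform distributions and minimized by concentrated distributions.

- Uniform distributions have maximum entropy log₂(3) = 1.5850 bits
- The more "peaked" or concentrated a distribution, the lower its entropy

Entropies:
  H(A) = 1.4472 bits
  H(B) = 0.8569 bits
  H(C) = 1.5850 bits

Ranking: C > A > B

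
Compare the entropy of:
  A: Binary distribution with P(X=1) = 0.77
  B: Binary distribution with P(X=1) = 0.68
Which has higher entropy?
B

For binary distributions, entropy is maximized at p=0.5 and decreases as p moves toward 0 or 1.

H(A) = H(0.77) = 0.7780 bits
H(B) = H(0.68) = 0.9044 bits

Distribution B (p=0.68) is closer to uniform (p=0.5), so it has higher entropy.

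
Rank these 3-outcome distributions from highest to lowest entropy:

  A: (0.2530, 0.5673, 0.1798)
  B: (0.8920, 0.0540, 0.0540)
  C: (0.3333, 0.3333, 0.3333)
C > A > B

Key insight: Entropy is maximized by uniform distributions and minimized by concentrated distributions.

- Uniform distributions have maximum entropy log₂(3) = 1.5850 bits
- The more "peaked" or concentrated a distribution, the lower its entropy

Entropies:
  H(A) = 1.4107 bits
  H(B) = 0.6019 bits
  H(C) = 1.5850 bits

Ranking: C > A > B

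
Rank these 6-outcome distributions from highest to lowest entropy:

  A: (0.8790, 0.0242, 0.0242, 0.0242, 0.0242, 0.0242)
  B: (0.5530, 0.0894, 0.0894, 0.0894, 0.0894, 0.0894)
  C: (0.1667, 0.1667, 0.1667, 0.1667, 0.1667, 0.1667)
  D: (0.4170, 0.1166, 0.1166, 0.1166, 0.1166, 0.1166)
C > D > B > A

Key insight: Entropy is maximized by uniform distributions and minimized by concentrated distributions.

Entropies:
  H(A) = 0.8132 bits
  H(B) = 2.0298 bits
  H(C) = 2.5850 bits
  H(D) = 2.3337 bits

Ranking: C > D > B > A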